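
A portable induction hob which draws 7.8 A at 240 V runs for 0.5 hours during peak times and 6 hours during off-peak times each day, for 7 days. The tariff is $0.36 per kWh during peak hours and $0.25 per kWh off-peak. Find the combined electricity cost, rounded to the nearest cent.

$22.01

Power = 7.8 A × 240 V = 1872 W = 1.872 kW
Peak energy = 1.872 kW × 0.5 h × 7 = 6.552 kWh
Off-peak energy = 1.872 kW × 6 h × 7 = 78.624 kWh
Cost = 6.552 × $0.36 + 78.624 × $0.25 = $2.35872 + $19.656 = $22.01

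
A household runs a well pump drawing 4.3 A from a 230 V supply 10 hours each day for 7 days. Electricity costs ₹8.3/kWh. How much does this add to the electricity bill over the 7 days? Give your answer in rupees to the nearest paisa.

Power = 4.3 A × 230 V = 989 W = 0.989 kW
Runtime = 10 h/day × 7 days = 70 h
Energy = 0.989 kW × 70 h = 69.23 kWh
Cost = 69.23 kWh × ₹8.3/kWh = ₹574.61

₹574.61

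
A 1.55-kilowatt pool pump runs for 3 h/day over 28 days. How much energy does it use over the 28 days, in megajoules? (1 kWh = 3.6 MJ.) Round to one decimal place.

Runtime = 3 h/day × 28 days = 84 h
Energy = 1.55 kW × 84 h = 130.2 kWh
= 130.2 × 3.6 MJ = 468.7 MJ

468.7 MJ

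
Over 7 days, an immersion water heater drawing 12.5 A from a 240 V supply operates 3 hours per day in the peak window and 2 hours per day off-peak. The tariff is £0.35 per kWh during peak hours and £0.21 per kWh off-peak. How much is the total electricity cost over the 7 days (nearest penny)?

£30.87

Power = 12.5 A × 240 V = 3000 W = 3 kW
Peak energy = 3 kW × 3 h × 7 = 63 kWh
Off-peak energy = 3 kW × 2 h × 7 = 42 kWh
Cost = 63 × £0.35 + 42 × £0.21 = £22.05 + £8.82 = £30.87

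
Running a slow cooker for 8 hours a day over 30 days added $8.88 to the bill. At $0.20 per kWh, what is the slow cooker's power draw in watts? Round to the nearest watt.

185 W

Energy = $8.88 ÷ $0.20/kWh = 44.4 kWh
Runtime = 8 h/day × 30 days = 240 h
Power = 44.4 kWh ÷ 240 h = 0.185 kW = 185 W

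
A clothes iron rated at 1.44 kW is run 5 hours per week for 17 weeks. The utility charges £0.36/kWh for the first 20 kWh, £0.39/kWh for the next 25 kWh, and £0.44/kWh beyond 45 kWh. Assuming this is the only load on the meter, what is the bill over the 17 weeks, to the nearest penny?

£51.01

Runtime = 5 h/week × 17 weeks = 85 h
Energy = 1.44 kW × 85 h = 122.4 kWh
Tier 1 (0–20 kWh): 20 × £0.36 = £7.2
Tier 2 (20–45 kWh): 25 × £0.39 = £9.75
Above 45 kWh: 77.4 × £0.44 = £34.056
Bill = £51.01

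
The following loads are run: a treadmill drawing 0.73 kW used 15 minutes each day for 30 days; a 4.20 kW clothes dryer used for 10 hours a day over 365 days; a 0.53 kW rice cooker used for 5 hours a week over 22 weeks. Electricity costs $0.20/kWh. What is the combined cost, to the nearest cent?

treadmill: Runtime = 15 min × 30 = 450 min = 7.5 h
treadmill: 0.73 kW × 7.5 h = 5.475 kWh
clothes dryer: Runtime = 10 h/day × 365 days = 3650 h
clothes dryer: 4.2 kW × 3650 h = 15330 kWh
rice cooker: Runtime = 5 h/week × 22 weeks = 110 h
rice cooker: 0.53 kW × 110 h = 58.3 kWh
Total energy = 15393.775 kWh
Cost = 15393.775 × $0.20 = $3078.76

$3078.76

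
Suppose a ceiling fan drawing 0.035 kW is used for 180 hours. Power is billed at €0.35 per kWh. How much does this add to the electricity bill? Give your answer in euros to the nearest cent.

€2.21

Energy = 0.035 kW × 180 h = 6.3 kWh
Cost = 6.3 kWh × €0.35/kWh = €2.21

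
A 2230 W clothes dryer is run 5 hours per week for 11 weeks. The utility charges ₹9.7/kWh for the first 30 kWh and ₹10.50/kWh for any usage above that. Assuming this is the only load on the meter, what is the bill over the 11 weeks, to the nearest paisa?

Runtime = 5 h/week × 11 weeks = 55 h
Energy = 2.23 kW × 55 h = 122.65 kWh
Tier 1 (0–30 kWh): 30 × ₹9.7 = ₹291
Above 30 kWh: 92.65 × ₹10.50 = ₹972.825
Bill = ₹1263.83

₹1263.83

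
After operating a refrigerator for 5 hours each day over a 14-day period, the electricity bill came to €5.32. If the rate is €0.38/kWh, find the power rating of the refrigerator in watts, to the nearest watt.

200 W

Energy = €5.32 ÷ €0.38/kWh = 14 kWh
Runtime = 5 h/day × 14 days = 70 h
Power = 14 kWh ÷ 70 h = 0.2 kW = 200 W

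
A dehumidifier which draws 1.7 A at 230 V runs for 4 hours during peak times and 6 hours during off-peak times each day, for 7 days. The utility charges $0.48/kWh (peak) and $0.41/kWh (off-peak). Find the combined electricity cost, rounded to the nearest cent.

$11.99

Power = 1.7 A × 230 V = 391 W = 0.391 kW
Peak energy = 0.391 kW × 4 h × 7 = 10.948 kWh
Off-peak energy = 0.391 kW × 6 h × 7 = 16.422 kWh
Cost = 10.948 × $0.48 + 16.422 × $0.41 = $5.25504 + $6.73302 = $11.99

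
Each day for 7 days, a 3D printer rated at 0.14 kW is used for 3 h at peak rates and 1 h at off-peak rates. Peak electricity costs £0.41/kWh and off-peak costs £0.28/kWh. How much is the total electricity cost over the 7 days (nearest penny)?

Peak energy = 0.14 kW × 3 h × 7 = 2.94 kWh
Off-peak energy = 0.14 kW × 1 h × 7 = 0.98 kWh
Cost = 2.94 × £0.41 + 0.98 × £0.28 = £1.2054 + £0.2744 = £1.48

£1.48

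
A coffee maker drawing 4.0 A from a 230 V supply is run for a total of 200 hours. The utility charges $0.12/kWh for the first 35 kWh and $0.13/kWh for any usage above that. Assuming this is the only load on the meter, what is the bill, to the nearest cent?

$23.57

Power = 4.0 A × 230 V = 920 W = 0.92 kW
Energy = 0.92 kW × 200 h = 184 kWh
Tier 1 (0–35 kWh): 35 × $0.12 = $4.2
Above 35 kWh: 149 × $0.13 = $19.37
Bill = $23.57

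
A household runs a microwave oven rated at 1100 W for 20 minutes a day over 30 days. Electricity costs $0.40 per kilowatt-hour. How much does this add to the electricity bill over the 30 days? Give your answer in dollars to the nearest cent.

$4.40

Runtime = 20 min × 30 = 600 min = 10 h
Energy = 1.1 kW × 10 h = 11 kWh
Cost = 11 kWh × $0.40/kWh = $4.40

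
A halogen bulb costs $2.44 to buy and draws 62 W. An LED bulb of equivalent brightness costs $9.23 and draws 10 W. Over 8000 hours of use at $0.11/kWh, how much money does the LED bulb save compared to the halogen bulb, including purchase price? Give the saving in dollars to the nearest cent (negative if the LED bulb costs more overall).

halogen bulb: $2.44 + (62/1000) kW × 8000 h × $0.11 = $2.44 + $54.56 = $57
LED bulb: $9.23 + (10/1000) kW × 8000 h × $0.11 = $9.23 + $8.8 = $18.03
Saving = $57 − $18.03 = $38.97

$38.97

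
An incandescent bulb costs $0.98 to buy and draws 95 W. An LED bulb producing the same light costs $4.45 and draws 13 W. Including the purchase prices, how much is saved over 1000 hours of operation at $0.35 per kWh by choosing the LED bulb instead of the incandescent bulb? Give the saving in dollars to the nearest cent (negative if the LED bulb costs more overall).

incandescent bulb: $0.98 + (95/1000) kW × 1000 h × $0.35 = $0.98 + $33.25 = $34.23
LED bulb: $4.45 + (13/1000) kW × 1000 h × $0.35 = $4.45 + $4.55 = $9
Saving = $34.23 − $9 = $25.23

$25.23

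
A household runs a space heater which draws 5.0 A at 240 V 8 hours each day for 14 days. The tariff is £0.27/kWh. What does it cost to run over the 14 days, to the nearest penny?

£36.29

Power = 5.0 A × 240 V = 1200 W = 1.2 kW
Runtime = 8 h/day × 14 days = 112 h
Energy = 1.2 kW × 112 h = 134.4 kWh
Cost = 134.4 kWh × £0.27/kWh = £36.29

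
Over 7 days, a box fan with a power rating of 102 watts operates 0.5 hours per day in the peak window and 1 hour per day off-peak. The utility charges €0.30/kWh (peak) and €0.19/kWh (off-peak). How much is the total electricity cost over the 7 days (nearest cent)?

Peak energy = 0.102 kW × 0.5 h × 7 = 0.357 kWh
Off-peak energy = 0.102 kW × 1 h × 7 = 0.714 kWh
Cost = 0.357 × €0.30 + 0.714 × €0.19 = €0.1071 + €0.13566 = €0.24

€0.24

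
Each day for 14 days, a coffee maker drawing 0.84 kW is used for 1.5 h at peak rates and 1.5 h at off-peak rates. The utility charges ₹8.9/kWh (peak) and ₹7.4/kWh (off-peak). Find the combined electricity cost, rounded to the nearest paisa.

Peak energy = 0.84 kW × 1.5 h × 14 = 17.64 kWh
Off-peak energy = 0.84 kW × 1.5 h × 14 = 17.64 kWh
Cost = 17.64 × ₹8.9 + 17.64 × ₹7.4 = ₹156.996 + ₹130.536 = ₹287.53

₹287.53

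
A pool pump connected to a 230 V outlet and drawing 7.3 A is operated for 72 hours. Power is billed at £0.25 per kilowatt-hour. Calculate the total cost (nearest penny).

Power = 7.3 A × 230 V = 1679 W = 1.679 kW
Energy = 1.679 kW × 72 h = 120.888 kWh
Cost = 120.888 kWh × £0.25/kWh = £30.22

£30.22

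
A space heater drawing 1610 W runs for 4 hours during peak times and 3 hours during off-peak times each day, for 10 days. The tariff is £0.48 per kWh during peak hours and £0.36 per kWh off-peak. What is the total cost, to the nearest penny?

£48.30

Peak energy = 1.61 kW × 4 h × 10 = 64.4 kWh
Off-peak energy = 1.61 kW × 3 h × 10 = 48.3 kWh
Cost = 64.4 × £0.48 + 48.3 × £0.36 = £30.912 + £17.388 = £48.30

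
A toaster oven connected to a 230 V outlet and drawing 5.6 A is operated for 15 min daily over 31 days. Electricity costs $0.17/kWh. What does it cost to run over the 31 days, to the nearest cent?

Power = 5.6 A × 230 V = 1288 W = 1.288 kW
Runtime = 15 min × 31 = 465 min = 7.75 h
Energy = 1.288 kW × 7.75 h = 9.982 kWh
Cost = 9.982 kWh × $0.17/kWh = $1.70

$1.70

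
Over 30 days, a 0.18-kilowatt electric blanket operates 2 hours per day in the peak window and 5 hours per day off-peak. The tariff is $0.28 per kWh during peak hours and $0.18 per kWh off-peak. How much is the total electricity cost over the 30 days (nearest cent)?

Peak energy = 0.18 kW × 2 h × 30 = 10.8 kWh
Off-peak energy = 0.18 kW × 5 h × 30 = 27 kWh
Cost = 10.8 × $0.28 + 27 × $0.18 = $3.024 + $4.86 = $7.88

$7.88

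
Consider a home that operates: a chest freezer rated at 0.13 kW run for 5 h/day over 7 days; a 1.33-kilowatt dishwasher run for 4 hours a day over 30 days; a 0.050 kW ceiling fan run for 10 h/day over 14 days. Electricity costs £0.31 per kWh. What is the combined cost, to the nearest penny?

chest freezer: Runtime = 5 h/day × 7 days = 35 h
chest freezer: 0.13 kW × 35 h = 4.55 kWh
dishwasher: Runtime = 4 h/day × 30 days = 120 h
dishwasher: 1.33 kW × 120 h = 159.6 kWh
ceiling fan: Runtime = 10 h/day × 14 days = 140 h
ceiling fan: 0.05 kW × 140 h = 7 kWh
Total energy = 171.15 kWh
Cost = 171.15 × £0.31 = £53.06

£53.06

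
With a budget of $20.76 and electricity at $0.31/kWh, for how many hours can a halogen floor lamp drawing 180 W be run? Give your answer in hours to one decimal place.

372.0 h

Energy available = $20.76 ÷ $0.31/kWh = 66.9677 kWh
Hours = 66.9677 kWh ÷ 0.18 kW = 372.0 h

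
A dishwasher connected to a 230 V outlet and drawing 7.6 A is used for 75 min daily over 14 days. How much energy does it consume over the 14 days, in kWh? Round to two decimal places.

Power = 7.6 A × 230 V = 1748 W = 1.748 kW
Runtime = 75 min × 14 = 1050 min = 17.5 h
Energy = 1.748 kW × 17.5 h = 30.59 kWh

30.59 kWh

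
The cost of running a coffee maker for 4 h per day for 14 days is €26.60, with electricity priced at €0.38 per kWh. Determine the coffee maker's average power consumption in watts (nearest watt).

1250 W

Energy = €26.60 ÷ €0.38/kWh = 70 kWh
Runtime = 4 h/day × 14 days = 56 h
Power = 70 kWh ÷ 56 h = 1.25 kW = 1250 W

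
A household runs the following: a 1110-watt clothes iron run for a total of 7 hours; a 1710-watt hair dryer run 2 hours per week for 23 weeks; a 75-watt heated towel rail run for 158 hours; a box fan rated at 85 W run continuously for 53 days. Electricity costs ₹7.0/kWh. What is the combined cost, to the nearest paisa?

clothes iron: 1.11 kW × 7 h = 7.77 kWh
hair dryer: Runtime = 2 h/week × 23 weeks = 46 h
hair dryer: 1.71 kW × 46 h = 78.66 kWh
heated towel rail: 0.075 kW × 158 h = 11.85 kWh
box fan: Runtime = 24 h × 53 = 1272 h
box fan: 0.085 kW × 1272 h = 108.12 kWh
Total energy = 206.4 kWh
Cost = 206.4 × ₹7.0 = ₹1444.80

₹1444.80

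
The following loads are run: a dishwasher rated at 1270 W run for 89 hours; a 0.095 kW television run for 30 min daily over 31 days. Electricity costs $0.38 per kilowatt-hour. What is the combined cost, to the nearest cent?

dishwasher: 1.27 kW × 89 h = 113.03 kWh
television: Runtime = 30 min × 31 = 930 min = 15.5 h
television: 0.095 kW × 15.5 h = 1.4725 kWh
Total energy = 114.5025 kWh
Cost = 114.5025 × $0.38 = $43.51

$43.51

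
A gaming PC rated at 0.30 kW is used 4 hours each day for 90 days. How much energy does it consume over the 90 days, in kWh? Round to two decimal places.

Runtime = 4 h/day × 90 days = 360 h
Energy = 0.3 kW × 360 h = 108 kWh

108.00 kWh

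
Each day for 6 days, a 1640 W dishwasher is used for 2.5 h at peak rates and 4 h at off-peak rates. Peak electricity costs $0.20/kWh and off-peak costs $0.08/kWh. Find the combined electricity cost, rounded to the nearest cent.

Peak energy = 1.64 kW × 2.5 h × 6 = 24.6 kWh
Off-peak energy = 1.64 kW × 4 h × 6 = 39.36 kWh
Cost = 24.6 × $0.20 + 39.36 × $0.08 = $4.92 + $3.1488 = $8.07

$8.07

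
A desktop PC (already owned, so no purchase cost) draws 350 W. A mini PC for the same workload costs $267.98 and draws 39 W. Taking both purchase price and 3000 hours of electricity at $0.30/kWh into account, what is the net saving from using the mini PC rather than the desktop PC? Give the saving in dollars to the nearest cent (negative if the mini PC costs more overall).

desktop PC: $0.00 + (350/1000) kW × 3000 h × $0.30 = $0.00 + $315 = $315
mini PC: $267.98 + (39/1000) kW × 3000 h × $0.30 = $267.98 + $35.1 = $303.08
Saving = $315 − $303.08 = $11.92

$11.92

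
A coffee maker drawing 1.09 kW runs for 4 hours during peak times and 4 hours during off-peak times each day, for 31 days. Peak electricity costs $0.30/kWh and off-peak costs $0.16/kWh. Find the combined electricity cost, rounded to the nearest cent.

$62.17

Peak energy = 1.09 kW × 4 h × 31 = 135.16 kWh
Off-peak energy = 1.09 kW × 4 h × 31 = 135.16 kWh
Cost = 135.16 × $0.30 + 135.16 × $0.16 = $40.548 + $21.6256 = $62.17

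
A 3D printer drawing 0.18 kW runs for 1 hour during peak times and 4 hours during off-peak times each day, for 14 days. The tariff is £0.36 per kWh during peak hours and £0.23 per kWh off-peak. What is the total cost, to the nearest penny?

Peak energy = 0.18 kW × 1 h × 14 = 2.52 kWh
Off-peak energy = 0.18 kW × 4 h × 14 = 10.08 kWh
Cost = 2.52 × £0.36 + 10.08 × £0.23 = £0.9072 + £2.3184 = £3.23

£3.23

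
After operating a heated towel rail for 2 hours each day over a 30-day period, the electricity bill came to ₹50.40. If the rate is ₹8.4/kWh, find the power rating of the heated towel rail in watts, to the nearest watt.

100 W

Energy = ₹50.40 ÷ ₹8.4/kWh = 6 kWh
Runtime = 2 h/day × 30 days = 60 h
Power = 6 kWh ÷ 60 h = 0.1 kW = 100 W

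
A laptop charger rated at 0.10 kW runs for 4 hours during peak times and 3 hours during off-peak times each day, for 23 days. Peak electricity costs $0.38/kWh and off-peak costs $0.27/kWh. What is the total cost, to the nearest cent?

$5.36

Peak energy = 0.1 kW × 4 h × 23 = 9.2 kWh
Off-peak energy = 0.1 kW × 3 h × 23 = 6.9 kWh
Cost = 9.2 × $0.38 + 6.9 × $0.27 = $3.496 + $1.863 = $5.36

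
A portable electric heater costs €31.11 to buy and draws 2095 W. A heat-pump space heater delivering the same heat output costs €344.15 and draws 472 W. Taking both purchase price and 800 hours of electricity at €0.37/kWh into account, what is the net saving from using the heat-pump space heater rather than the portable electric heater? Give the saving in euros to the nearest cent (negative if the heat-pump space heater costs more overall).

€167.37

portable electric heater: €31.11 + (2095/1000) kW × 800 h × €0.37 = €31.11 + €620.12 = €651.23
heat-pump space heater: €344.15 + (472/1000) kW × 800 h × €0.37 = €344.15 + €139.712 = €483.862
Saving = €651.23 − €483.862 = €167.368 → €167.37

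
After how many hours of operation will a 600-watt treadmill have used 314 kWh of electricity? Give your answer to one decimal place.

523.3 h

Hours = 314 kWh ÷ 0.6 kW = 523.3 h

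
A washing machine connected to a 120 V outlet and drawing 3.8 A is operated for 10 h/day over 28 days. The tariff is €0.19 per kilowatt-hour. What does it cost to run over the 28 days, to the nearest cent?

Power = 3.8 A × 120 V = 456 W = 0.456 kW
Runtime = 10 h/day × 28 days = 280 h
Energy = 0.456 kW × 280 h = 127.68 kWh
Cost = 127.68 kWh × €0.19/kWh = €24.26

€24.26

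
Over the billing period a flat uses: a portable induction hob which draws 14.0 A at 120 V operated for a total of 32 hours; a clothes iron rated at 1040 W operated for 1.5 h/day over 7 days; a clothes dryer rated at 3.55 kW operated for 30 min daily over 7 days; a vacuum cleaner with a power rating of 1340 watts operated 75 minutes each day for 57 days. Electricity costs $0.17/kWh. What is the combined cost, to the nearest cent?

$29.34

portable induction hob: Power = 14.0 A × 120 V = 1680 W = 1.68 kW
portable induction hob: 1.68 kW × 32 h = 53.76 kWh
clothes iron: Runtime = 1.5 h/day × 7 days = 10.5 h
clothes iron: 1.04 kW × 10.5 h = 10.92 kWh
clothes dryer: Runtime = 30 min × 7 = 210 min = 3.5 h
clothes dryer: 3.55 kW × 3.5 h = 12.425 kWh
vacuum cleaner: Runtime = 75 min × 57 = 4275 min = 71.25 h
vacuum cleaner: 1.34 kW × 71.25 h = 95.475 kWh
Total energy = 172.58 kWh
Cost = 172.58 × $0.17 = $29.34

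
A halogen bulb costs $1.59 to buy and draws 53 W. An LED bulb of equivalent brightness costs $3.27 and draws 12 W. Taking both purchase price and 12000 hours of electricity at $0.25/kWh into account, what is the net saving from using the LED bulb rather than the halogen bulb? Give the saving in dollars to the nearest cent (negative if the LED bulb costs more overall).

halogen bulb: $1.59 + (53/1000) kW × 12000 h × $0.25 = $1.59 + $159 = $160.59
LED bulb: $3.27 + (12/1000) kW × 12000 h × $0.25 = $3.27 + $36 = $39.27
Saving = $160.59 − $39.27 = $121.32

$121.32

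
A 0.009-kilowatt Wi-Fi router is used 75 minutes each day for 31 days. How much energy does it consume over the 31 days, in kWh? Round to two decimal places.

0.35 kWh

Runtime = 75 min × 31 = 2325 min = 38.75 h
Energy = 0.009 kW × 38.75 h = 0.34875 kWh ≈ 0.35 kWh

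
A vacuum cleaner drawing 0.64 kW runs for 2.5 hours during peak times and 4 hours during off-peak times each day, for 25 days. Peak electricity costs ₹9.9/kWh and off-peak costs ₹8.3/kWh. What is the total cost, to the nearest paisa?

₹927.20

Peak energy = 0.64 kW × 2.5 h × 25 = 40 kWh
Off-peak energy = 0.64 kW × 4 h × 25 = 64 kWh
Cost = 40 × ₹9.9 + 64 × ₹8.3 = ₹396 + ₹531.2 = ₹927.20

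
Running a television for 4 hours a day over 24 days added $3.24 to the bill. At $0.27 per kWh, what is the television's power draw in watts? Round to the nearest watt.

125 W

Energy = $3.24 ÷ $0.27/kWh = 12 kWh
Runtime = 4 h/day × 24 days = 96 h
Power = 12 kWh ÷ 96 h = 0.125 kW = 125 W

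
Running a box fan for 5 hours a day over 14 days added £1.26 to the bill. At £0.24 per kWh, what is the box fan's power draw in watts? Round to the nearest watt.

Energy = £1.26 ÷ £0.24/kWh = 5.25 kWh
Runtime = 5 h/day × 14 days = 70 h
Power = 5.25 kWh ÷ 70 h = 0.075 kW = 75 W

75 W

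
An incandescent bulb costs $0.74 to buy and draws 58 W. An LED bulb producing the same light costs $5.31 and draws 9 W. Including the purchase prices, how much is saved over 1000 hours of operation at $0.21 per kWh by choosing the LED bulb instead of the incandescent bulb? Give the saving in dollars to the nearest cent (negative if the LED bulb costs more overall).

$5.72

incandescent bulb: $0.74 + (58/1000) kW × 1000 h × $0.21 = $0.74 + $12.18 = $12.92
LED bulb: $5.31 + (9/1000) kW × 1000 h × $0.21 = $5.31 + $1.89 = $7.2
Saving = $12.92 − $7.2 = $5.72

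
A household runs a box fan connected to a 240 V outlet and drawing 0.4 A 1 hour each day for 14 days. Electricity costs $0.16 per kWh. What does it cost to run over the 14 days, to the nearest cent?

$0.22

Power = 0.4 A × 240 V = 96 W = 0.096 kW
Runtime = 1 h/day × 14 days = 14 h
Energy = 0.096 kW × 14 h = 1.344 kWh
Cost = 1.344 kWh × $0.16/kWh = $0.22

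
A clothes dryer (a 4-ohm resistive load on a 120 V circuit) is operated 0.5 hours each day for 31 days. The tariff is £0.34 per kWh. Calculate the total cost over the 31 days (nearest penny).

£18.97

Power = V²/R = 120²/4 = 3600 W = 3.6 kW
Runtime = 0.5 h/day × 31 days = 15.5 h
Energy = 3.6 kW × 15.5 h = 55.8 kWh
Cost = 55.8 kWh × £0.34/kWh = £18.97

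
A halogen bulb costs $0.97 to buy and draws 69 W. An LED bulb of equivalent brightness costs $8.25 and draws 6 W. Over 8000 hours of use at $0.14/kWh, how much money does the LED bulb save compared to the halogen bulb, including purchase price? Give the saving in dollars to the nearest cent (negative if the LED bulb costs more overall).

$63.28

halogen bulb: $0.97 + (69/1000) kW × 8000 h × $0.14 = $0.97 + $77.28 = $78.25
LED bulb: $8.25 + (6/1000) kW × 8000 h × $0.14 = $8.25 + $6.72 = $14.97
Saving = $78.25 − $14.97 = $63.28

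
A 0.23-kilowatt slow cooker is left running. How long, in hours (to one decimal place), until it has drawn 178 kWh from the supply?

773.9 h

Hours = 178 kWh ÷ 0.23 kW = 773.9 h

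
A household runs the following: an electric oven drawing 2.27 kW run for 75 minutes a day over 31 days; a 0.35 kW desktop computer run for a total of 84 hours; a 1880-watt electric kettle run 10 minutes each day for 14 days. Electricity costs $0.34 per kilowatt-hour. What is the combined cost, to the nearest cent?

$41.39

electric oven: Runtime = 75 min × 31 = 2325 min = 38.75 h
electric oven: 2.27 kW × 38.75 h = 87.9625 kWh
desktop computer: 0.35 kW × 84 h = 29.4 kWh
electric kettle: Runtime = 10 min × 14 = 140 min = 2.333333… h
electric kettle: 1.88 kW × 2.333333… h = 4.386666… kWh
Total energy = 121.749166… kWh
Cost = 121.749166… × $0.34 = $41.39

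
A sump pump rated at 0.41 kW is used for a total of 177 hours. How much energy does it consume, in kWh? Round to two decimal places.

72.57 kWh

Energy = 0.41 kW × 177 h = 72.57 kWh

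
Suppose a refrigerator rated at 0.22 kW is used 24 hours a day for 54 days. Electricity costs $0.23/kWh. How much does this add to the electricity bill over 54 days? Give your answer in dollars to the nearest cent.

$65.58

Runtime = 24 h × 54 = 1296 h
Energy = 0.22 kW × 1296 h = 285.12 kWh
Cost = 285.12 kWh × $0.23/kWh = $65.58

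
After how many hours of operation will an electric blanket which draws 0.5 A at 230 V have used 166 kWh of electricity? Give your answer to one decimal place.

1443.5 h

Power = 0.5 A × 230 V = 115 W = 0.115 kW
Hours = 166 kWh ÷ 0.115 kW = 1443.5 h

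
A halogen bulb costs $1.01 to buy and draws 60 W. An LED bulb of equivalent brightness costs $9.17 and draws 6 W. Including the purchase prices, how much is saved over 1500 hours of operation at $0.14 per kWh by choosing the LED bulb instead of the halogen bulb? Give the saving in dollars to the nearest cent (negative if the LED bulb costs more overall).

halogen bulb: $1.01 + (60/1000) kW × 1500 h × $0.14 = $1.01 + $12.6 = $13.61
LED bulb: $9.17 + (6/1000) kW × 1500 h × $0.14 = $9.17 + $1.26 = $10.43
Saving = $13.61 − $10.43 = $3.18

$3.18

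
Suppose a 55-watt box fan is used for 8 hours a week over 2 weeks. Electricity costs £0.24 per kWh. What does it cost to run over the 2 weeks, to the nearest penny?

Runtime = 8 h/week × 2 weeks = 16 h
Energy = 0.055 kW × 16 h = 0.88 kWh
Cost = 0.88 kWh × £0.24/kWh = £0.21

£0.21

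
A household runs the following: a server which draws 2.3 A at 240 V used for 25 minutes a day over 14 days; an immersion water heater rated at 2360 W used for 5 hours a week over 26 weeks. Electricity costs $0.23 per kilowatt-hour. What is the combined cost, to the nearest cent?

server: Power = 2.3 A × 240 V = 552 W = 0.552 kW
server: Runtime = 25 min × 14 = 350 min = 5.833333… h
server: 0.552 kW × 5.833333… h = 3.22 kWh
immersion water heater: Runtime = 5 h/week × 26 weeks = 130 h
immersion water heater: 2.36 kW × 130 h = 306.8 kWh
Total energy = 310.02 kWh
Cost = 310.02 × $0.23 = $71.30

$71.30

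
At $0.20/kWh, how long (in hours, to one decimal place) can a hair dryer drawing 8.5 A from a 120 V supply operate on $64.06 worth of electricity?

Power = 8.5 A × 120 V = 1020 W = 1.02 kW
Energy available = $64.06 ÷ $0.20/kWh = 320.3 kWh
Hours = 320.3 kWh ÷ 1.02 kW = 314.0 h

314.0 h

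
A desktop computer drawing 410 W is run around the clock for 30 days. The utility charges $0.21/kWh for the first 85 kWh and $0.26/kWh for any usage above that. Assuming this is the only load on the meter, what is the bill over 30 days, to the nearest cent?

Runtime = 24 h × 30 = 720 h
Energy = 0.41 kW × 720 h = 295.2 kWh
Tier 1 (0–85 kWh): 85 × $0.21 = $17.85
Above 85 kWh: 210.2 × $0.26 = $54.652
Bill = $72.50

$72.50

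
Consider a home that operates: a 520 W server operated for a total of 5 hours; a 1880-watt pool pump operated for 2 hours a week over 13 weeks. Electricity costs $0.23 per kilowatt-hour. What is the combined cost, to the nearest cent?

$11.84

server: 0.52 kW × 5 h = 2.6 kWh
pool pump: Runtime = 2 h/week × 13 weeks = 26 h
pool pump: 1.88 kW × 26 h = 48.88 kWh
Total energy = 51.48 kWh
Cost = 51.48 × $0.23 = $11.84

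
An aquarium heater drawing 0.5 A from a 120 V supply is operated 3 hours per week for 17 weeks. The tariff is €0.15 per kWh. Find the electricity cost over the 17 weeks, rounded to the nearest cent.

Power = 0.5 A × 120 V = 60 W = 0.06 kW
Runtime = 3 h/week × 17 weeks = 51 h
Energy = 0.06 kW × 51 h = 3.06 kWh
Cost = 3.06 kWh × €0.15/kWh = €0.46

€0.46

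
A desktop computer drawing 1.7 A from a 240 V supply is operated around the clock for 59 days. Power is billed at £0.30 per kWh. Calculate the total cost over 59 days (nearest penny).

£173.32

Power = 1.7 A × 240 V = 408 W = 0.408 kW
Runtime = 24 h × 59 = 1416 h
Energy = 0.408 kW × 1416 h = 577.728 kWh
Cost = 577.728 kWh × £0.30/kWh = £173.32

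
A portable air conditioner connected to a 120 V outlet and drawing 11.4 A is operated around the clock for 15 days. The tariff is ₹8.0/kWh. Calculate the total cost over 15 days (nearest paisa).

Power = 11.4 A × 120 V = 1368 W = 1.368 kW
Runtime = 24 h × 15 = 360 h
Energy = 1.368 kW × 360 h = 492.48 kWh
Cost = 492.48 kWh × ₹8.0/kWh = ₹3939.84

₹3939.84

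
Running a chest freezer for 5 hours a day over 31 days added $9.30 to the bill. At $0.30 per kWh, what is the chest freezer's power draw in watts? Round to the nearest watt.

Energy = $9.30 ÷ $0.30/kWh = 31 kWh
Runtime = 5 h/day × 31 days = 155 h
Power = 31 kWh ÷ 155 h = 0.2 kW = 200 W

200 W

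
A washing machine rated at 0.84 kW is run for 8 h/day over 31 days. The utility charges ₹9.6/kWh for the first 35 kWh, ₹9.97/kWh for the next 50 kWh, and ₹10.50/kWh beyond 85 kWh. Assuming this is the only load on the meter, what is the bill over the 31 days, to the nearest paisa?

Runtime = 8 h/day × 31 days = 248 h
Energy = 0.84 kW × 248 h = 208.32 kWh
Tier 1 (0–35 kWh): 35 × ₹9.6 = ₹336
Tier 2 (35–85 kWh): 50 × ₹9.97 = ₹498.5
Above 85 kWh: 123.32 × ₹10.50 = ₹1294.86
Bill = ₹2129.36

₹2129.36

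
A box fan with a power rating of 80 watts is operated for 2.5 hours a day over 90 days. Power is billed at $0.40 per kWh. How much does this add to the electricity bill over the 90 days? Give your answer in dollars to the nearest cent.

$7.20

Runtime = 2.5 h/day × 90 days = 225 h
Energy = 0.08 kW × 225 h = 18 kWh
Cost = 18 kWh × $0.40/kWh = $7.20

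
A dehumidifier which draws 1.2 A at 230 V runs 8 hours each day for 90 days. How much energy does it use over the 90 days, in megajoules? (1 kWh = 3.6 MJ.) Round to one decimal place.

Power = 1.2 A × 230 V = 276 W = 0.276 kW
Runtime = 8 h/day × 90 days = 720 h
Energy = 0.276 kW × 720 h = 198.72 kWh
= 198.72 × 3.6 MJ = 715.4 MJ

715.4 MJ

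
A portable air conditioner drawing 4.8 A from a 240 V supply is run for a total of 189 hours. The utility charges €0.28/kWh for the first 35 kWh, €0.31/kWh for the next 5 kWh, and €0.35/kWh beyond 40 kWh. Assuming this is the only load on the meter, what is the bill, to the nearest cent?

Power = 4.8 A × 240 V = 1152 W = 1.152 kW
Energy = 1.152 kW × 189 h = 217.728 kWh
Tier 1 (0–35 kWh): 35 × €0.28 = €9.8
Tier 2 (35–40 kWh): 5 × €0.31 = €1.55
Above 40 kWh: 177.728 × €0.35 = €62.2048
Bill = €73.55

€73.55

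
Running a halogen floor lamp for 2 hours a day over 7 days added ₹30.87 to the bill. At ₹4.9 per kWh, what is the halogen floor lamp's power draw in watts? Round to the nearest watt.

Energy = ₹30.87 ÷ ₹4.9/kWh = 6.3 kWh
Runtime = 2 h/day × 7 days = 14 h
Power = 6.3 kWh ÷ 14 h = 0.45 kW = 450 W

450 W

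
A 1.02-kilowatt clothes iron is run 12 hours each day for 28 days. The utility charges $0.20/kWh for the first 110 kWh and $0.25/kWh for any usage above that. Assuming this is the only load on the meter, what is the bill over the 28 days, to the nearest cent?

Runtime = 12 h/day × 28 days = 336 h
Energy = 1.02 kW × 336 h = 342.72 kWh
Tier 1 (0–110 kWh): 110 × $0.20 = $22
Above 110 kWh: 232.72 × $0.25 = $58.18
Bill = $80.18

$80.18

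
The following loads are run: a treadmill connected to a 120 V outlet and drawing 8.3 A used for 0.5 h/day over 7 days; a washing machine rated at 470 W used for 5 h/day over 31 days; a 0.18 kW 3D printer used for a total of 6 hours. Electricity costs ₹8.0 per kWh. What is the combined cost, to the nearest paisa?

₹619.33

treadmill: Power = 8.3 A × 120 V = 996 W = 0.996 kW
treadmill: Runtime = 0.5 h/day × 7 days = 3.5 h
treadmill: 0.996 kW × 3.5 h = 3.486 kWh
washing machine: Runtime = 5 h/day × 31 days = 155 h
washing machine: 0.47 kW × 155 h = 72.85 kWh
3D printer: 0.18 kW × 6 h = 1.08 kWh
Total energy = 77.416 kWh
Cost = 77.416 × ₹8.0 = ₹619.33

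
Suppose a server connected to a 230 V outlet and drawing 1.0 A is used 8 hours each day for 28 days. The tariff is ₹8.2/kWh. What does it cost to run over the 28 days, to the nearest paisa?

₹422.46

Power = 1.0 A × 230 V = 230 W = 0.23 kW
Runtime = 8 h/day × 28 days = 224 h
Energy = 0.23 kW × 224 h = 51.52 kWh
Cost = 51.52 kWh × ₹8.2/kWh = ₹422.46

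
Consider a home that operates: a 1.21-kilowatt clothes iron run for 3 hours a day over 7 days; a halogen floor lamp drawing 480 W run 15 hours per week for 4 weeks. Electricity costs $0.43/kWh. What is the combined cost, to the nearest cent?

clothes iron: Runtime = 3 h/day × 7 days = 21 h
clothes iron: 1.21 kW × 21 h = 25.41 kWh
halogen floor lamp: Runtime = 15 h/week × 4 weeks = 60 h
halogen floor lamp: 0.48 kW × 60 h = 28.8 kWh
Total energy = 54.21 kWh
Cost = 54.21 × $0.43 = $23.31

$23.31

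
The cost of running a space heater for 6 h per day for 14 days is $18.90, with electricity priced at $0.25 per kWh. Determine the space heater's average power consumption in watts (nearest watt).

Energy = $18.90 ÷ $0.25/kWh = 75.6 kWh
Runtime = 6 h/day × 14 days = 84 h
Power = 75.6 kWh ÷ 84 h = 0.9 kW = 900 W

900 W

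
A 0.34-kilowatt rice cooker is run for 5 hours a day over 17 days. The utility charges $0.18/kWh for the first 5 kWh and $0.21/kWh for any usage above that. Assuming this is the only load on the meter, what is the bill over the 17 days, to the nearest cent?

Runtime = 5 h/day × 17 days = 85 h
Energy = 0.34 kW × 85 h = 28.9 kWh
Tier 1 (0–5 kWh): 5 × $0.18 = $0.9
Above 5 kWh: 23.9 × $0.21 = $5.019
Bill = $5.92

$5.92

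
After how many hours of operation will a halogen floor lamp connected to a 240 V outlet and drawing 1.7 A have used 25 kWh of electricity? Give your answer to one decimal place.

61.3 h

Power = 1.7 A × 240 V = 408 W = 0.408 kW
Hours = 25 kWh ÷ 0.408 kW = 61.3 h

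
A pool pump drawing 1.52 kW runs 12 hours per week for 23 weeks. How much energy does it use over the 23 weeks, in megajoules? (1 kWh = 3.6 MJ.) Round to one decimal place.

1510.3 MJ

Runtime = 12 h/week × 23 weeks = 276 h
Energy = 1.52 kW × 276 h = 419.52 kWh
= 419.52 × 3.6 MJ = 1510.3 MJ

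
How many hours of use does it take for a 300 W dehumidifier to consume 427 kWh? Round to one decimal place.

1423.3 h

Hours = 427 kWh ÷ 0.3 kW = 1423.3 h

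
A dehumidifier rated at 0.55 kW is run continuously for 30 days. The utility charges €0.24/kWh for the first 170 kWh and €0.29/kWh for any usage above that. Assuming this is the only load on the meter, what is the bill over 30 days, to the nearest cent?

Runtime = 24 h × 30 = 720 h
Energy = 0.55 kW × 720 h = 396 kWh
Tier 1 (0–170 kWh): 170 × €0.24 = €40.8
Above 170 kWh: 226 × €0.29 = €65.54
Bill = €106.34

€106.34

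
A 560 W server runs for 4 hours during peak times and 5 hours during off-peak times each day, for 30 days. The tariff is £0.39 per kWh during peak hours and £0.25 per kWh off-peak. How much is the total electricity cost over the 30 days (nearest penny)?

£47.21

Peak energy = 0.56 kW × 4 h × 30 = 67.2 kWh
Off-peak energy = 0.56 kW × 5 h × 30 = 84 kWh
Cost = 67.2 × £0.39 + 84 × £0.25 = £26.208 + £21 = £47.21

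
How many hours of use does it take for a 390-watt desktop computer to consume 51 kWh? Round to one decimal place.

130.8 h

Hours = 51 kWh ÷ 0.39 kW = 130.8 h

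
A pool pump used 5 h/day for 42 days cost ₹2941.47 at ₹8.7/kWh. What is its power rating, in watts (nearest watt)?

Energy = ₹2941.47 ÷ ₹8.7/kWh = 338.1 kWh
Runtime = 5 h/day × 42 days = 210 h
Power = 338.1 kWh ÷ 210 h = 1.61 kW = 1610 W

1610 W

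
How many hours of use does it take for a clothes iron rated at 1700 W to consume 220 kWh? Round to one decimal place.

Hours = 220 kWh ÷ 1.7 kW = 129.4 h

129.4 h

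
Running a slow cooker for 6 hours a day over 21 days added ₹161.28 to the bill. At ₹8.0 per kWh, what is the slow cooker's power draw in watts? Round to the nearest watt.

160 W

Energy = ₹161.28 ÷ ₹8.0/kWh = 20.16 kWh
Runtime = 6 h/day × 21 days = 126 h
Power = 20.16 kWh ÷ 126 h = 0.16 kW = 160 W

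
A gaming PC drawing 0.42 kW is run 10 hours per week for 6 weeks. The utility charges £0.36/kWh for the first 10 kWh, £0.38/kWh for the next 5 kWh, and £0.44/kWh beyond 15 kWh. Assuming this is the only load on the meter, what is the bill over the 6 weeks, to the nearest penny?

Runtime = 10 h/week × 6 weeks = 60 h
Energy = 0.42 kW × 60 h = 25.2 kWh
Tier 1 (0–10 kWh): 10 × £0.36 = £3.6
Tier 2 (10–15 kWh): 5 × £0.38 = £1.9
Above 15 kWh: 10.2 × £0.44 = £4.488
Bill = £9.99

£9.99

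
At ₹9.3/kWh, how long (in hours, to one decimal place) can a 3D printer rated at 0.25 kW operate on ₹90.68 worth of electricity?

39.0 h

Energy available = ₹90.68 ÷ ₹9.3/kWh = 9.7505 kWh
Hours = 9.7505 kWh ÷ 0.25 kW = 39.0 h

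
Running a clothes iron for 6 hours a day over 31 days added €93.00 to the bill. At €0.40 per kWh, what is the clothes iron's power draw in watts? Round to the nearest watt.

Energy = €93.00 ÷ €0.40/kWh = 232.5 kWh
Runtime = 6 h/day × 31 days = 186 h
Power = 232.5 kWh ÷ 186 h = 1.25 kW = 1250 W

1250 W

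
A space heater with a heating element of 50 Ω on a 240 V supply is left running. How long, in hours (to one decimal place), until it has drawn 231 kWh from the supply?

Power = V²/R = 240²/50 = 1152 W = 1.152 kW
Hours = 231 kWh ÷ 1.152 kW = 200.5 h

200.5 h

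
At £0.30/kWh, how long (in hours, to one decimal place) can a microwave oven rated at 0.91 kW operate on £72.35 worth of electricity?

265.0 h

Energy available = £72.35 ÷ £0.30/kWh = 241.1667 kWh
Hours = 241.1667 kWh ÷ 0.91 kW = 265.0 h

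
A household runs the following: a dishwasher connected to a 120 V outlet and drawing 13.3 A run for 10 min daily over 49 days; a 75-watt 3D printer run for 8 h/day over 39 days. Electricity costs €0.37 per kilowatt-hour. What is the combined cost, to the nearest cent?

€13.48

dishwasher: Power = 13.3 A × 120 V = 1596 W = 1.596 kW
dishwasher: Runtime = 10 min × 49 = 490 min = 8.166666… h
dishwasher: 1.596 kW × 8.166666… h = 13.034 kWh
3D printer: Runtime = 8 h/day × 39 days = 312 h
3D printer: 0.075 kW × 312 h = 23.4 kWh
Total energy = 36.434 kWh
Cost = 36.434 × €0.37 = €13.48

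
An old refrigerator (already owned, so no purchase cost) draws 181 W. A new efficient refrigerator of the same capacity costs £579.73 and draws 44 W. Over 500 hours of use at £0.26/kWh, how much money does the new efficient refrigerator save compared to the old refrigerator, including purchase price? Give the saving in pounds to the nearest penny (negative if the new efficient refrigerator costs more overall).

-£561.92

old refrigerator: £0.00 + (181/1000) kW × 500 h × £0.26 = £0.00 + £23.53 = £23.53
new efficient refrigerator: £579.73 + (44/1000) kW × 500 h × £0.26 = £579.73 + £5.72 = £585.45
Saving = £23.53 − £585.45 = −£561.92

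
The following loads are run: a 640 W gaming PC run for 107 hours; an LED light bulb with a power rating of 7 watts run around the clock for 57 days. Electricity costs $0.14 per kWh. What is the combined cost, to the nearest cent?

$10.93

gaming PC: 0.64 kW × 107 h = 68.48 kWh
LED light bulb: Runtime = 24 h × 57 = 1368 h
LED light bulb: 0.007 kW × 1368 h = 9.576 kWh
Total energy = 78.056 kWh
Cost = 78.056 × $0.14 = $10.93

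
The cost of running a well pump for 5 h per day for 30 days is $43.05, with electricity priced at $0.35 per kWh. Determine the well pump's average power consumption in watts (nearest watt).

Energy = $43.05 ÷ $0.35/kWh = 123 kWh
Runtime = 5 h/day × 30 days = 150 h
Power = 123 kWh ÷ 150 h = 0.82 kW = 820 W

820 W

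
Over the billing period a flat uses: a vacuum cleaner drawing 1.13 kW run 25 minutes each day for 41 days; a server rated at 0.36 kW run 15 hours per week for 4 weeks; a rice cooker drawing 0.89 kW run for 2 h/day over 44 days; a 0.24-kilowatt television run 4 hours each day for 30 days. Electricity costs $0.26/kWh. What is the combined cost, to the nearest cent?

vacuum cleaner: Runtime = 25 min × 41 = 1025 min = 17.083333… h
vacuum cleaner: 1.13 kW × 17.083333… h = 19.304166… kWh
server: Runtime = 15 h/week × 4 weeks = 60 h
server: 0.36 kW × 60 h = 21.6 kWh
rice cooker: Runtime = 2 h/day × 44 days = 88 h
rice cooker: 0.89 kW × 88 h = 78.32 kWh
television: Runtime = 4 h/day × 30 days = 120 h
television: 0.24 kW × 120 h = 28.8 kWh
Total energy = 148.024166… kWh
Cost = 148.024166… × $0.26 = $38.49

$38.49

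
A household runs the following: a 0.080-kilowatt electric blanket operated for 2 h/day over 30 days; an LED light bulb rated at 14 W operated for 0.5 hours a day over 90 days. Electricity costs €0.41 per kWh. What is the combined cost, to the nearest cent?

€2.23

electric blanket: Runtime = 2 h/day × 30 days = 60 h
electric blanket: 0.08 kW × 60 h = 4.8 kWh
LED light bulb: Runtime = 0.5 h/day × 90 days = 45 h
LED light bulb: 0.014 kW × 45 h = 0.63 kWh
Total energy = 5.43 kWh
Cost = 5.43 × €0.41 = €2.23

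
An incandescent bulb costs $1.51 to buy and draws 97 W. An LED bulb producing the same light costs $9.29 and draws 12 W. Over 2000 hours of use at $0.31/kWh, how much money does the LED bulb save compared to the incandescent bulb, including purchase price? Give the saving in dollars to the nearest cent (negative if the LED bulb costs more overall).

$44.92

incandescent bulb: $1.51 + (97/1000) kW × 2000 h × $0.31 = $1.51 + $60.14 = $61.65
LED bulb: $9.29 + (12/1000) kW × 2000 h × $0.31 = $9.29 + $7.44 = $16.73
Saving = $61.65 − $16.73 = $44.92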